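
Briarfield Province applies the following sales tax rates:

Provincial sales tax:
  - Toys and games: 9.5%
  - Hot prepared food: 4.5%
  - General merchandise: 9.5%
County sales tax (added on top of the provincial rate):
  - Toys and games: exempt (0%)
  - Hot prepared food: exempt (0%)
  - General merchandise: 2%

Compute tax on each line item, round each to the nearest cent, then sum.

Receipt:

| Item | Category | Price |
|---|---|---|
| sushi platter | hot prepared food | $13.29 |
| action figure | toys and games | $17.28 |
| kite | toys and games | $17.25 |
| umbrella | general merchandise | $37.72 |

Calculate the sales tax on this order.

Sushi platter $13.29: hot prepared food → 4.5% + 0% county = 4.5% → $0.60
Action figure $17.28: toys and games → 9.5% + 0% county = 9.5% → $1.64
Kite $17.25: toys and games → 9.5% + 0% county = 9.5% → $1.64
Umbrella $37.72: general merchandise → 9.5% + 2% county = 11.5% → $4.34
Total tax = $0.60 + $1.64 + $1.64 + $4.34 = $8.22

$8.22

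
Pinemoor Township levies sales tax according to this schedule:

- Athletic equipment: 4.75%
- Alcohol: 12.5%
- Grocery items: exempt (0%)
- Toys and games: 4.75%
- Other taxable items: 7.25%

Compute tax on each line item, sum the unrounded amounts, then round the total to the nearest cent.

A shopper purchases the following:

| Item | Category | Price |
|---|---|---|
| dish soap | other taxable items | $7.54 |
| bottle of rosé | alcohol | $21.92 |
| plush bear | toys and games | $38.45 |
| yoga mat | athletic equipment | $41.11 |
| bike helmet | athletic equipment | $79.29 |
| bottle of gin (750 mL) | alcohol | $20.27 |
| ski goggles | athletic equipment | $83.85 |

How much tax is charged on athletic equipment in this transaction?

Yoga mat $41.11: athletic equipment → 4.75% → $1.952725
Bike helmet $79.29: athletic equipment → 4.75% → $3.766275
Ski goggles $83.85: athletic equipment → 4.75% → $3.982875
Tax on athletic equipment: unrounded sum = $9.701875 → $9.70

$9.70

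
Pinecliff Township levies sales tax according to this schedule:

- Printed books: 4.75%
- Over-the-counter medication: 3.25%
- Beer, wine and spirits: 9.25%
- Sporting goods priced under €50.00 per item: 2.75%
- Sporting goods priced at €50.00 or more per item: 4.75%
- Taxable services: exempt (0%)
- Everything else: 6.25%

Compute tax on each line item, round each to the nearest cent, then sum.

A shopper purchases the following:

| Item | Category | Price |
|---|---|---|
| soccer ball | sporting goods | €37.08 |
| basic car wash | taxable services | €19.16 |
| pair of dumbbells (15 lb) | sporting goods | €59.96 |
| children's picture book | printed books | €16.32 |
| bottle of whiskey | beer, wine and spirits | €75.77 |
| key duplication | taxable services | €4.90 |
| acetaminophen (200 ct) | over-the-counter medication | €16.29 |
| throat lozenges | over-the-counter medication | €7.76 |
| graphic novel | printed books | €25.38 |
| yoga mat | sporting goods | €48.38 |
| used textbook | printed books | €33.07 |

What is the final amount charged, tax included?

Soccer ball €37.08: sporting goods, under €50.00 → 2.75% → €1.02
Basic car wash €19.16: taxable services → 0% → €0.00
Pair of dumbbells (15 lb) €59.96: sporting goods, €50.00 or more → 4.75% → €2.85
Children's picture book €16.32: printed books → 4.75% → €0.78
Bottle of whiskey €75.77: beer, wine and spirits → 9.25% → €7.01
Key duplication €4.90: taxable services → 0% → €0.00
Acetaminophen (200 ct) €16.29: over-the-counter medication → 3.25% → €0.53
Throat lozenges €7.76: over-the-counter medication → 3.25% → €0.25
Graphic novel €25.38: printed books → 4.75% → €1.21
Yoga mat €48.38: sporting goods, under €50.00 → 2.75% → €1.33
Used textbook €33.07: printed books → 4.75% → €1.57
Subtotal = €344.07; tax = €16.55; total due = €360.62

€360.62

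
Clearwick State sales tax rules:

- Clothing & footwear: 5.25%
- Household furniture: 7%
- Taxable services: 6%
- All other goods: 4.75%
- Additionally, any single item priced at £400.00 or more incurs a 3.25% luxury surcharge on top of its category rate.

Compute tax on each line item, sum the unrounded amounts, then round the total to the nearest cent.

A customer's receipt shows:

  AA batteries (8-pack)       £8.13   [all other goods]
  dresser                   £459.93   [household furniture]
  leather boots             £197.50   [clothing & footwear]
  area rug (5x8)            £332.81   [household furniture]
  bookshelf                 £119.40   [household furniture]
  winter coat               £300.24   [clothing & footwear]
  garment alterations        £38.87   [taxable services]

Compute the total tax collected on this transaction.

£107.65

AA batteries (8-pack) £8.13: all other goods → 4.75% → £0.386175
Dresser £459.93: household furniture → 7% + 3.25% surcharge = 10.25% → £47.142825
Leather boots £197.50: clothing & footwear → 5.25% → £10.36875
Area rug (5x8) £332.81: household furniture → 7% → £23.2967
Bookshelf £119.40: household furniture → 7% → £8.358
Winter coat £300.24: clothing & footwear → 5.25% → £15.7626
Garment alterations £38.87: taxable services → 6% → £2.3322
Unrounded tax sum = £107.64725 → £107.65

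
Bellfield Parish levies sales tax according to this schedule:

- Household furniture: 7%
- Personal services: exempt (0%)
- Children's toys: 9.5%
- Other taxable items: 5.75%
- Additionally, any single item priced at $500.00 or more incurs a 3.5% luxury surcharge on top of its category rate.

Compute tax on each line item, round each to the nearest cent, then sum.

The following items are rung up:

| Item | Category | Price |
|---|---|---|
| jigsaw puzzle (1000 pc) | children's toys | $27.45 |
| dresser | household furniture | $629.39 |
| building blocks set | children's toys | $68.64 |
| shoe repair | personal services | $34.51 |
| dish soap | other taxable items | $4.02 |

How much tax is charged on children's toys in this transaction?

$9.13

Jigsaw puzzle (1000 pc) $27.45: children's toys → 9.5% → $2.61
Building blocks set $68.64: children's toys → 9.5% → $6.52
Tax on children's toys = $2.61 + $6.52 = $9.13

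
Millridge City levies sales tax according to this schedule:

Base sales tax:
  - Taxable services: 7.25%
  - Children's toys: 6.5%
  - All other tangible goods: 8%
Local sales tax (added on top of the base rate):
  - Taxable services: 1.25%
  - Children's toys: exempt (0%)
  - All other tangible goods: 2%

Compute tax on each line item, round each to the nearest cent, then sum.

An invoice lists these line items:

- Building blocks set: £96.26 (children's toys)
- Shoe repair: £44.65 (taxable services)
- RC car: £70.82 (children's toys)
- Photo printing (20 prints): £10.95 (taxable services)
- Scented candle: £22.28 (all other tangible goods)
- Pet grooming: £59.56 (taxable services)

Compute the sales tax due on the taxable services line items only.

Shoe repair £44.65: taxable services → 7.25% + 1.25% local = 8.5% → £3.80
Photo printing (20 prints) £10.95: taxable services → 7.25% + 1.25% local = 8.5% → £0.93
Pet grooming £59.56: taxable services → 7.25% + 1.25% local = 8.5% → £5.06
Tax on taxable services = £3.80 + £0.93 + £5.06 = £9.79

£9.79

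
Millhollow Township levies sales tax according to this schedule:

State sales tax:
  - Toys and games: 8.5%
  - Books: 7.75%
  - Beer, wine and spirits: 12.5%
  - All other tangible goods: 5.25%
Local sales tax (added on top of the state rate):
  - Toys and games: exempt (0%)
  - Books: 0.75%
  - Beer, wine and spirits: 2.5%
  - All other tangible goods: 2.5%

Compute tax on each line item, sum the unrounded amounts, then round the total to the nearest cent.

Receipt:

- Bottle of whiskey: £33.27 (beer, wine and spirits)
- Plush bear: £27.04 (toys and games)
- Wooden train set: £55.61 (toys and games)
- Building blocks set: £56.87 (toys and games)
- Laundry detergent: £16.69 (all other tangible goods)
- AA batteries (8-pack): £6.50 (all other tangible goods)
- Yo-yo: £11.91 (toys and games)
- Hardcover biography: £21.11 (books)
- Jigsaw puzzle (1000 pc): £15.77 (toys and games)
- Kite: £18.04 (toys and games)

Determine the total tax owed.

Bottle of whiskey £33.27: beer, wine and spirits → 12.5% + 2.5% local = 15% → £4.9905
Plush bear £27.04: toys and games → 8.5% + 0% local = 8.5% → £2.2984
Wooden train set £55.61: toys and games → 8.5% + 0% local = 8.5% → £4.72685
Building blocks set £56.87: toys and games → 8.5% + 0% local = 8.5% → £4.83395
Laundry detergent £16.69: all other tangible goods → 5.25% + 2.5% local = 7.75% → £1.293475
AA batteries (8-pack) £6.50: all other tangible goods → 5.25% + 2.5% local = 7.75% → £0.50375
Yo-yo £11.91: toys and games → 8.5% + 0% local = 8.5% → £1.01235
Hardcover biography £21.11: books → 7.75% + 0.75% local = 8.5% → £1.79435
Jigsaw puzzle (1000 pc) £15.77: toys and games → 8.5% + 0% local = 8.5% → £1.34045
Kite £18.04: toys and games → 8.5% + 0% local = 8.5% → £1.5334
Unrounded tax sum = £24.327475 → £24.33

£24.33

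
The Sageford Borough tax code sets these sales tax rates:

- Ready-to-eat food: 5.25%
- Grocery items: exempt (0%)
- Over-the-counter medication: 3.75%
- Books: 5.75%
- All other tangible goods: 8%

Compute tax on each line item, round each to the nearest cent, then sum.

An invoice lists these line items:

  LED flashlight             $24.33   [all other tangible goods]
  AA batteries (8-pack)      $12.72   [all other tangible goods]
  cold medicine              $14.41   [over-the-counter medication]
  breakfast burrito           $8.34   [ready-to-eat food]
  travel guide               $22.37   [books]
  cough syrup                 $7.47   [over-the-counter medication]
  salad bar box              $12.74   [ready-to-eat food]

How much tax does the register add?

LED flashlight $24.33: all other tangible goods → 8% → $1.95
AA batteries (8-pack) $12.72: all other tangible goods → 8% → $1.02
Cold medicine $14.41: over-the-counter medication → 3.75% → $0.54
Breakfast burrito $8.34: ready-to-eat food → 5.25% → $0.44
Travel guide $22.37: books → 5.75% → $1.29
Cough syrup $7.47: over-the-counter medication → 3.75% → $0.28
Salad bar box $12.74: ready-to-eat food → 5.25% → $0.67
Total tax = $1.95 + $1.02 + $0.54 + $0.44 + $1.29 + $0.28 + $0.67 = $6.19

$6.19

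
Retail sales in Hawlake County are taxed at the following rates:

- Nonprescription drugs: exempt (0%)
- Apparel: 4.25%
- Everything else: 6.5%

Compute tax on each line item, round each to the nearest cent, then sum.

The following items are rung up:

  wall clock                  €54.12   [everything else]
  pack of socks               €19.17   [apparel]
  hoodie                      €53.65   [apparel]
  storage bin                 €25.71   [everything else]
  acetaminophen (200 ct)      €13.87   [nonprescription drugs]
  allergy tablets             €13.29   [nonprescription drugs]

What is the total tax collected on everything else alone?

Wall clock €54.12: everything else → 6.5% → €3.52
Storage bin €25.71: everything else → 6.5% → €1.67
Tax on everything else = €3.52 + €1.67 = €5.19

€5.19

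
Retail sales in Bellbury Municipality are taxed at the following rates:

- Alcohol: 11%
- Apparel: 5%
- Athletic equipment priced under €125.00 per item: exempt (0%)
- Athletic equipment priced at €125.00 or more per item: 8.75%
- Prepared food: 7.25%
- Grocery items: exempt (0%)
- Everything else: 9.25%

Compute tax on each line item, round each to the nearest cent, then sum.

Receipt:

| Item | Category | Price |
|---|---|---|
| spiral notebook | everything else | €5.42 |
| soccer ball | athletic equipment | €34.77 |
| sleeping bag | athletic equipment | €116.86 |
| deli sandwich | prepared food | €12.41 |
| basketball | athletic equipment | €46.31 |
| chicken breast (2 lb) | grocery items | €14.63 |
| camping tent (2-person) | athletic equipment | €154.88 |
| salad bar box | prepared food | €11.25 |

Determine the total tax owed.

Spiral notebook €5.42: everything else → 9.25% → €0.50
Soccer ball €34.77: athletic equipment, under €125.00 → 0% → €0.00
Sleeping bag €116.86: athletic equipment, under €125.00 → 0% → €0.00
Deli sandwich €12.41: prepared food → 7.25% → €0.90
Basketball €46.31: athletic equipment, under €125.00 → 0% → €0.00
Chicken breast (2 lb) €14.63: grocery items → 0% → €0.00
Camping tent (2-person) €154.88: athletic equipment, €125.00 or more → 8.75% → €13.55
Salad bar box €11.25: prepared food → 7.25% → €0.82
Total tax = €0.50 + €0.90 + €13.55 + €0.82 = €15.77

€15.77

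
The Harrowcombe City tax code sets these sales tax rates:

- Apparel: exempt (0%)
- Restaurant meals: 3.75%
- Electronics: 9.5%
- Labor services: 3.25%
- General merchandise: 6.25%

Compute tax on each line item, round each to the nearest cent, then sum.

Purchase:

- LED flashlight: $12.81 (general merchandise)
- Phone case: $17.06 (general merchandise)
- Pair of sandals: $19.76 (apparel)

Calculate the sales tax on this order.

$1.87

LED flashlight $12.81: general merchandise → 6.25% → $0.80
Phone case $17.06: general merchandise → 6.25% → $1.07
Pair of sandals $19.76: apparel → 0% → $0.00
Total tax = $0.80 + $1.07 = $1.87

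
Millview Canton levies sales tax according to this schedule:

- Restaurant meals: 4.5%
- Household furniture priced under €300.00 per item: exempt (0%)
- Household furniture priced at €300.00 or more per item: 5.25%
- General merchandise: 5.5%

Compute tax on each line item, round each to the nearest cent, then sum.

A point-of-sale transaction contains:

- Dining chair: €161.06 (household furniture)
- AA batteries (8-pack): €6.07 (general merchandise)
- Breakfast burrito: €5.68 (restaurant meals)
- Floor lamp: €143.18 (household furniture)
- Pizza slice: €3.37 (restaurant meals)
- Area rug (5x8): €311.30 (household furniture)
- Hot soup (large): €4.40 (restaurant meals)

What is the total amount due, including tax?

€652.34

Dining chair €161.06: household furniture, under €300.00 → 0% → €0.00
AA batteries (8-pack) €6.07: general merchandise → 5.5% → €0.33
Breakfast burrito €5.68: restaurant meals → 4.5% → €0.26
Floor lamp €143.18: household furniture, under €300.00 → 0% → €0.00
Pizza slice €3.37: restaurant meals → 4.5% → €0.15
Area rug (5x8) €311.30: household furniture, €300.00 or more → 5.25% → €16.34
Hot soup (large) €4.40: restaurant meals → 4.5% → €0.20
Subtotal = €635.06; tax = €17.28; total due = €652.34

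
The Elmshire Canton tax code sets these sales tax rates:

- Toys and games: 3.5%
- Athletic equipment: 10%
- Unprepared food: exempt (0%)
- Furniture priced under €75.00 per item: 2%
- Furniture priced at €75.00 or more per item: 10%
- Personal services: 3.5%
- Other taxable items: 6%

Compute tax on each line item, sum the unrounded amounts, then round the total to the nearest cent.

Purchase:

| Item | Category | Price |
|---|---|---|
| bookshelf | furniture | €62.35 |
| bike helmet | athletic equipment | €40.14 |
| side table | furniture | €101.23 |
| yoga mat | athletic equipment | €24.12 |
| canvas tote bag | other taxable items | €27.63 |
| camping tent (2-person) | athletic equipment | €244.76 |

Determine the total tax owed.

€43.93

Bookshelf €62.35: furniture, under €75.00 → 2% → €1.247
Bike helmet €40.14: athletic equipment → 10% → €4.014
Side table €101.23: furniture, €75.00 or more → 10% → €10.123
Yoga mat €24.12: athletic equipment → 10% → €2.412
Canvas tote bag €27.63: other taxable items → 6% → €1.6578
Camping tent (2-person) €244.76: athletic equipment → 10% → €24.476
Unrounded tax sum = €43.9298 → €43.93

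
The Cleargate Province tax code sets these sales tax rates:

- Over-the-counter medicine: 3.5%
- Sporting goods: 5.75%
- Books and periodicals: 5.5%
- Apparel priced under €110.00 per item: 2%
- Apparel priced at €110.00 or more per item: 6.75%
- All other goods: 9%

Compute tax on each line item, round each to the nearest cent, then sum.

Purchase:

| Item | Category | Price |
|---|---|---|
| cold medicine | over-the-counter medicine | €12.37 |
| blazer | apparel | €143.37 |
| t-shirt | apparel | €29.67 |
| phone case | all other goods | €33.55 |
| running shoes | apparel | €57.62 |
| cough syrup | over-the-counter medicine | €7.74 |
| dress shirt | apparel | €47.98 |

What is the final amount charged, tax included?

€348.40

Cold medicine €12.37: over-the-counter medicine → 3.5% → €0.43
Blazer €143.37: apparel, €110.00 or more → 6.75% → €9.68
T-shirt €29.67: apparel, under €110.00 → 2% → €0.59
Phone case €33.55: all other goods → 9% → €3.02
Running shoes €57.62: apparel, under €110.00 → 2% → €1.15
Cough syrup €7.74: over-the-counter medicine → 3.5% → €0.27
Dress shirt €47.98: apparel, under €110.00 → 2% → €0.96
Subtotal = €332.30; tax = €16.10; total due = €348.40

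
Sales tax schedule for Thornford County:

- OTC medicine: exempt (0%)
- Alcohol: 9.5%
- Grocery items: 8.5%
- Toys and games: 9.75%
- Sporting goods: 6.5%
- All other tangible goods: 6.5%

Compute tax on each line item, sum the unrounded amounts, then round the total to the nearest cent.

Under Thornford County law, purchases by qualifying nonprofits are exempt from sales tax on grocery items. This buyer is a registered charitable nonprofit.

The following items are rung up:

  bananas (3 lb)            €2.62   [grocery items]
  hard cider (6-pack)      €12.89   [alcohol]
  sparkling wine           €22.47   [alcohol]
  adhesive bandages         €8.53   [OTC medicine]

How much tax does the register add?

Bananas (3 lb) €2.62: grocery items, buyer-exempt → 0% → €0.00
Hard cider (6-pack) €12.89: alcohol → 9.5% → €1.22455
Sparkling wine €22.47: alcohol → 9.5% → €2.13465
Adhesive bandages €8.53: OTC medicine → 0% → €0.00
Unrounded tax sum = €3.3592 → €3.36

€3.36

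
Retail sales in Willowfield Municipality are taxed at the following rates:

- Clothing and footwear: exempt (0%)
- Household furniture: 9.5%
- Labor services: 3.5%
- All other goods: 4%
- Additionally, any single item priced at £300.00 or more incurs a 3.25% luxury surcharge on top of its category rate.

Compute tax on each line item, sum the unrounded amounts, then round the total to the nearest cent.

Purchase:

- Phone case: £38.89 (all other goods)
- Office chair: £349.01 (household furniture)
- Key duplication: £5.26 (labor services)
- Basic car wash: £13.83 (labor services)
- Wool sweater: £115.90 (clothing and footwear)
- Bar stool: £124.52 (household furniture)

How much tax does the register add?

£58.55

Phone case £38.89: all other goods → 4% → £1.5556
Office chair £349.01: household furniture → 9.5% + 3.25% surcharge = 12.75% → £44.498775
Key duplication £5.26: labor services → 3.5% → £0.1841
Basic car wash £13.83: labor services → 3.5% → £0.48405
Wool sweater £115.90: clothing and footwear → 0% → £0.00
Bar stool £124.52: household furniture → 9.5% → £11.8294
Unrounded tax sum = £58.551925 → £58.55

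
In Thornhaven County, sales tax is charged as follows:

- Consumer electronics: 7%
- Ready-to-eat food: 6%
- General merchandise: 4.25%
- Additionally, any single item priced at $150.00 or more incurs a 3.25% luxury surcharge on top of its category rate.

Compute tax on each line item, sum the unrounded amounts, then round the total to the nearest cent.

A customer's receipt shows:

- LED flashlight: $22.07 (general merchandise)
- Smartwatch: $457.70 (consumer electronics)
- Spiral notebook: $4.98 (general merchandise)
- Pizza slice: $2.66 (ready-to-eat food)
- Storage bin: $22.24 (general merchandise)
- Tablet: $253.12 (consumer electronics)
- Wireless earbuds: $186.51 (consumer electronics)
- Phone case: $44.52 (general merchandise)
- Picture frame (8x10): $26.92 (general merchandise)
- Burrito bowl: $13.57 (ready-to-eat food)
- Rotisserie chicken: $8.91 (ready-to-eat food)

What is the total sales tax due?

LED flashlight $22.07: general merchandise → 4.25% → $0.937975
Smartwatch $457.70: consumer electronics → 7% + 3.25% surcharge = 10.25% → $46.91425
Spiral notebook $4.98: general merchandise → 4.25% → $0.21165
Pizza slice $2.66: ready-to-eat food → 6% → $0.1596
Storage bin $22.24: general merchandise → 4.25% → $0.9452
Tablet $253.12: consumer electronics → 7% + 3.25% surcharge = 10.25% → $25.9448
Wireless earbuds $186.51: consumer electronics → 7% + 3.25% surcharge = 10.25% → $19.117275
Phone case $44.52: general merchandise → 4.25% → $1.8921
Picture frame (8x10) $26.92: general merchandise → 4.25% → $1.1441
Burrito bowl $13.57: ready-to-eat food → 6% → $0.8142
Rotisserie chicken $8.91: ready-to-eat food → 6% → $0.5346
Unrounded tax sum = $98.61575 → $98.62

$98.62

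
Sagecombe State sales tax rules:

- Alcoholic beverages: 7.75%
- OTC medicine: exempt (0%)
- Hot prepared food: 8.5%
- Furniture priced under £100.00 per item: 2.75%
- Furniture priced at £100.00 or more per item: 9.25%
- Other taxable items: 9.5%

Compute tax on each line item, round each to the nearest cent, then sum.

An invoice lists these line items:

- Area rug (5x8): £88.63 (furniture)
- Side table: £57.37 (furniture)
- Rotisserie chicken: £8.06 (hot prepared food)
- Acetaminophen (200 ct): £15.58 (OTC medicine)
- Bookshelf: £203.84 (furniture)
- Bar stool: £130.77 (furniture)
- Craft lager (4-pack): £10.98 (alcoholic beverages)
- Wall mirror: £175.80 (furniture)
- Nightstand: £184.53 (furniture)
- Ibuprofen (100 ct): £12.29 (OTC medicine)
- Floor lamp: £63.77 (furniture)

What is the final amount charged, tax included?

Area rug (5x8) £88.63: furniture, under £100.00 → 2.75% → £2.44
Side table £57.37: furniture, under £100.00 → 2.75% → £1.58
Rotisserie chicken £8.06: hot prepared food → 8.5% → £0.69
Acetaminophen (200 ct) £15.58: OTC medicine → 0% → £0.00
Bookshelf £203.84: furniture, £100.00 or more → 9.25% → £18.86
Bar stool £130.77: furniture, £100.00 or more → 9.25% → £12.10
Craft lager (4-pack) £10.98: alcoholic beverages → 7.75% → £0.85
Wall mirror £175.80: furniture, £100.00 or more → 9.25% → £16.26
Nightstand £184.53: furniture, £100.00 or more → 9.25% → £17.07
Ibuprofen (100 ct) £12.29: OTC medicine → 0% → £0.00
Floor lamp £63.77: furniture, under £100.00 → 2.75% → £1.75
Subtotal = £951.62; tax = £71.60; total due = £1023.22

£1023.22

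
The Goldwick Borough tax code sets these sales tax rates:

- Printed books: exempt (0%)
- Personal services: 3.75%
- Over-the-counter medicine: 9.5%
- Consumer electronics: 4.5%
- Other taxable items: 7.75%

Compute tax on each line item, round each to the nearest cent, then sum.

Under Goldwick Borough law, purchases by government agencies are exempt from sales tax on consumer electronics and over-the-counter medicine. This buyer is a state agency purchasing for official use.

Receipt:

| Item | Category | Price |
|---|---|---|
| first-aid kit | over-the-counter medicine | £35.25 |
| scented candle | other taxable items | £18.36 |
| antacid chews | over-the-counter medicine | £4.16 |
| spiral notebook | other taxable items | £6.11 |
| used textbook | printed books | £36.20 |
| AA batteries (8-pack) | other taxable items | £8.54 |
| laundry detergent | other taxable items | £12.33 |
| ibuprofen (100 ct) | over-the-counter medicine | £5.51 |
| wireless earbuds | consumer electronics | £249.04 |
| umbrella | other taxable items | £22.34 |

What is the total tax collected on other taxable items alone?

£5.24

Scented candle £18.36: other taxable items → 7.75% → £1.42
Spiral notebook £6.11: other taxable items → 7.75% → £0.47
AA batteries (8-pack) £8.54: other taxable items → 7.75% → £0.66
Laundry detergent £12.33: other taxable items → 7.75% → £0.96
Umbrella £22.34: other taxable items → 7.75% → £1.73
Tax on other taxable items = £1.42 + £0.47 + £0.66 + £0.96 + £1.73 = £5.24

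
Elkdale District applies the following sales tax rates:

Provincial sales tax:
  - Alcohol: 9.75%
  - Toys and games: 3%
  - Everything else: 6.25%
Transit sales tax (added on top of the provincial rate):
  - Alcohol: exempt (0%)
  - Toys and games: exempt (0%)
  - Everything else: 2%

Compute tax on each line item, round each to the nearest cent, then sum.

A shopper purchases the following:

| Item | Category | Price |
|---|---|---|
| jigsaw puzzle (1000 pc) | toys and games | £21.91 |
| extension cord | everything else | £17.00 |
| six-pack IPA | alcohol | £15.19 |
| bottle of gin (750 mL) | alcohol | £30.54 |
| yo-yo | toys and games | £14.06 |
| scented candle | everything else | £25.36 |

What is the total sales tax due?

Jigsaw puzzle (1000 pc) £21.91: toys and games → 3% + 0% transit = 3% → £0.66
Extension cord £17.00: everything else → 6.25% + 2% transit = 8.25% → £1.40
Six-pack IPA £15.19: alcohol → 9.75% + 0% transit = 9.75% → £1.48
Bottle of gin (750 mL) £30.54: alcohol → 9.75% + 0% transit = 9.75% → £2.98
Yo-yo £14.06: toys and games → 3% + 0% transit = 3% → £0.42
Scented candle £25.36: everything else → 6.25% + 2% transit = 8.25% → £2.09
Total tax = £0.66 + £1.40 + £1.48 + £2.98 + £0.42 + £2.09 = £9.03

£9.03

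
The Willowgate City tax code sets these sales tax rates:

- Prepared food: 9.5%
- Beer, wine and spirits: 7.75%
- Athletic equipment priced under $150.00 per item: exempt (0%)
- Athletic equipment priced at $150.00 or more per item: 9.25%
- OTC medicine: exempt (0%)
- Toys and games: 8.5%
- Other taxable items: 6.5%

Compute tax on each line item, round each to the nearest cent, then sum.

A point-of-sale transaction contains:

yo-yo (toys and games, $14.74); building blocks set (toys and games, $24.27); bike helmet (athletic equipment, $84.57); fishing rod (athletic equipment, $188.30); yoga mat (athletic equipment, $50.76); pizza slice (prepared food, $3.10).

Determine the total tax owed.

$21.02

Yo-yo $14.74: toys and games → 8.5% → $1.25
Building blocks set $24.27: toys and games → 8.5% → $2.06
Bike helmet $84.57: athletic equipment, under $150.00 → 0% → $0.00
Fishing rod $188.30: athletic equipment, $150.00 or more → 9.25% → $17.42
Yoga mat $50.76: athletic equipment, under $150.00 → 0% → $0.00
Pizza slice $3.10: prepared food → 9.5% → $0.29
Total tax = $1.25 + $2.06 + $17.42 + $0.29 = $21.02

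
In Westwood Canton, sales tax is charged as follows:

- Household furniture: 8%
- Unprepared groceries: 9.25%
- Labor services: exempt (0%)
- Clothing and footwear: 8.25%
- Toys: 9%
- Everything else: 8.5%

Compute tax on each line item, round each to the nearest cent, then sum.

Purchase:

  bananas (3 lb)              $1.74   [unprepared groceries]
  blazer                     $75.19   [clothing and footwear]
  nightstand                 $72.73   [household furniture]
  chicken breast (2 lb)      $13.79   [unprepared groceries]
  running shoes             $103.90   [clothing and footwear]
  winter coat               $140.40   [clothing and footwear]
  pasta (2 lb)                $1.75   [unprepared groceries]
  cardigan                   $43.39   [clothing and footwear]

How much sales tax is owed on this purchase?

Bananas (3 lb) $1.74: unprepared groceries → 9.25% → $0.16
Blazer $75.19: clothing and footwear → 8.25% → $6.20
Nightstand $72.73: household furniture → 8% → $5.82
Chicken breast (2 lb) $13.79: unprepared groceries → 9.25% → $1.28
Running shoes $103.90: clothing and footwear → 8.25% → $8.57
Winter coat $140.40: clothing and footwear → 8.25% → $11.58
Pasta (2 lb) $1.75: unprepared groceries → 9.25% → $0.16
Cardigan $43.39: clothing and footwear → 8.25% → $3.58
Total tax = $0.16 + $6.20 + $5.82 + $1.28 + $8.57 + $11.58 + $0.16 + $3.58 = $37.35

$37.35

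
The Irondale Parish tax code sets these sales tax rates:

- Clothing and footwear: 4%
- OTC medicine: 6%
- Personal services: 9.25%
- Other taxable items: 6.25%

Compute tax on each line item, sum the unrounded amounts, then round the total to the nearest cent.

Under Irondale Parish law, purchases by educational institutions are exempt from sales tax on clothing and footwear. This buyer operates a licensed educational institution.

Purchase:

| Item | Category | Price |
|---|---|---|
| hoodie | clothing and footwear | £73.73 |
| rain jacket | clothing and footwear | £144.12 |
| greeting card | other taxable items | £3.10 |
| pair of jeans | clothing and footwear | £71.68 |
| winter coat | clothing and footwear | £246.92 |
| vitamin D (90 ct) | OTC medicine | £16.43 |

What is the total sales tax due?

£1.18

Hoodie £73.73: clothing and footwear, buyer-exempt → 0% → £0.00
Rain jacket £144.12: clothing and footwear, buyer-exempt → 0% → £0.00
Greeting card £3.10: other taxable items → 6.25% → £0.19375
Pair of jeans £71.68: clothing and footwear, buyer-exempt → 0% → £0.00
Winter coat £246.92: clothing and footwear, buyer-exempt → 0% → £0.00
Vitamin D (90 ct) £16.43: OTC medicine → 6% → £0.9858
Unrounded tax sum = £1.17955 → £1.18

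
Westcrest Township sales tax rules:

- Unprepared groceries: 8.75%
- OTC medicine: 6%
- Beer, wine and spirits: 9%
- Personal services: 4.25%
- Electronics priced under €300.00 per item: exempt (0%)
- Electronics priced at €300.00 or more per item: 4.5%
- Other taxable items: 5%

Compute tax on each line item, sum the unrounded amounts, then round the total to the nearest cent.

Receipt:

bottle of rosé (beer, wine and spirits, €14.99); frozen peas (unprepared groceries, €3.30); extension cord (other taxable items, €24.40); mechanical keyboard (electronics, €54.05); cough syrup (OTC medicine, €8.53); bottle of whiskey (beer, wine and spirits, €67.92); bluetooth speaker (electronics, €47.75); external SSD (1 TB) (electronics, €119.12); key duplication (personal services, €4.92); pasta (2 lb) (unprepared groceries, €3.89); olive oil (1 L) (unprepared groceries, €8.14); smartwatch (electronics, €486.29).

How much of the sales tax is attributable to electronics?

Mechanical keyboard €54.05: electronics, under €300.00 → 0% → €0.00
Bluetooth speaker €47.75: electronics, under €300.00 → 0% → €0.00
External SSD (1 TB) €119.12: electronics, under €300.00 → 0% → €0.00
Smartwatch €486.29: electronics, €300.00 or more → 4.5% → €21.88305
Tax on electronics: unrounded sum = €21.88305 → €21.88

€21.88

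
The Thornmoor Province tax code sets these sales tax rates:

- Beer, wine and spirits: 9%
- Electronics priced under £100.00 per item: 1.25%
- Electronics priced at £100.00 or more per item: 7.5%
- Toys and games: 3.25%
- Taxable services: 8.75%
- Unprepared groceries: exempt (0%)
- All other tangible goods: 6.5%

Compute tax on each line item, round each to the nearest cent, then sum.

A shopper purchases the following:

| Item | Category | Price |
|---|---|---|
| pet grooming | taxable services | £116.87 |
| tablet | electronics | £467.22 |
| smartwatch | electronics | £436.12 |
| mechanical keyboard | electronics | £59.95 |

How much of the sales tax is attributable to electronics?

Tablet £467.22: electronics, £100.00 or more → 7.5% → £35.04
Smartwatch £436.12: electronics, £100.00 or more → 7.5% → £32.71
Mechanical keyboard £59.95: electronics, under £100.00 → 1.25% → £0.75
Tax on electronics = £35.04 + £32.71 + £0.75 = £68.50

£68.50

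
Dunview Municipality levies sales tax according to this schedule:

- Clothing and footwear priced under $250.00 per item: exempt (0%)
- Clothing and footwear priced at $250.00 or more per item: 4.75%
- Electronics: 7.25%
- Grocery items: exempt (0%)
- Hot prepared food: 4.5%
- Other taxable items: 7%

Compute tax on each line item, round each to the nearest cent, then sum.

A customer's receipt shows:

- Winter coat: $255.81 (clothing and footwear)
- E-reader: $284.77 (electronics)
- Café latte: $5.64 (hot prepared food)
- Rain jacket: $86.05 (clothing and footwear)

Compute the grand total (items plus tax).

$665.32

Winter coat $255.81: clothing and footwear, $250.00 or more → 4.75% → $12.15
E-reader $284.77: electronics → 7.25% → $20.65
Café latte $5.64: hot prepared food → 4.5% → $0.25
Rain jacket $86.05: clothing and footwear, under $250.00 → 0% → $0.00
Subtotal = $632.27; tax = $33.05; total due = $665.32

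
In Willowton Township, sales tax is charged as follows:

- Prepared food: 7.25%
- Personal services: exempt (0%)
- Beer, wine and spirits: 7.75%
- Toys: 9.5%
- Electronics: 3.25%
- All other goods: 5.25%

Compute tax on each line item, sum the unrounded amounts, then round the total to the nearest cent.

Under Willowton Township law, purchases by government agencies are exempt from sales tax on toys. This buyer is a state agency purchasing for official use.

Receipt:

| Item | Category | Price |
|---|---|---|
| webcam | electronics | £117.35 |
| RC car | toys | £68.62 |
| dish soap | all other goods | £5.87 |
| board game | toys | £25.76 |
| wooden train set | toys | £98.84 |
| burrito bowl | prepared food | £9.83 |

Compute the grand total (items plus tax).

£331.10

Webcam £117.35: electronics → 3.25% → £3.813875
RC car £68.62: toys, buyer-exempt → 0% → £0.00
Dish soap £5.87: all other goods → 5.25% → £0.308175
Board game £25.76: toys, buyer-exempt → 0% → £0.00
Wooden train set £98.84: toys, buyer-exempt → 0% → £0.00
Burrito bowl £9.83: prepared food → 7.25% → £0.712675
Subtotal = £326.27; unrounded tax = £4.834725 → £4.83; total due = £331.10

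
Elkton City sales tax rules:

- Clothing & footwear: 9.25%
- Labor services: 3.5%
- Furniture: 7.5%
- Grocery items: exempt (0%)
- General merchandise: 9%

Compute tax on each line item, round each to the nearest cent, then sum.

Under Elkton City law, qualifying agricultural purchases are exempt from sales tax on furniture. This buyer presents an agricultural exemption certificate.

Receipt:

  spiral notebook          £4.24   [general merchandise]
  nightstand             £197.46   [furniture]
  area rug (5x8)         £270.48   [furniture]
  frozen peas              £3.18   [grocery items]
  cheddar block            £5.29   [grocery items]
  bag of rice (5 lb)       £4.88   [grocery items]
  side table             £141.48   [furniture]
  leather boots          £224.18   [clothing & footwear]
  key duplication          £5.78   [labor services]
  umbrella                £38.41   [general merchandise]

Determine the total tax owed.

Spiral notebook £4.24: general merchandise → 9% → £0.38
Nightstand £197.46: furniture, buyer-exempt → 0% → £0.00
Area rug (5x8) £270.48: furniture, buyer-exempt → 0% → £0.00
Frozen peas £3.18: grocery items → 0% → £0.00
Cheddar block £5.29: grocery items → 0% → £0.00
Bag of rice (5 lb) £4.88: grocery items → 0% → £0.00
Side table £141.48: furniture, buyer-exempt → 0% → £0.00
Leather boots £224.18: clothing & footwear → 9.25% → £20.74
Key duplication £5.78: labor services → 3.5% → £0.20
Umbrella £38.41: general merchandise → 9% → £3.46
Total tax = £0.38 + £20.74 + £0.20 + £3.46 = £24.78

£24.78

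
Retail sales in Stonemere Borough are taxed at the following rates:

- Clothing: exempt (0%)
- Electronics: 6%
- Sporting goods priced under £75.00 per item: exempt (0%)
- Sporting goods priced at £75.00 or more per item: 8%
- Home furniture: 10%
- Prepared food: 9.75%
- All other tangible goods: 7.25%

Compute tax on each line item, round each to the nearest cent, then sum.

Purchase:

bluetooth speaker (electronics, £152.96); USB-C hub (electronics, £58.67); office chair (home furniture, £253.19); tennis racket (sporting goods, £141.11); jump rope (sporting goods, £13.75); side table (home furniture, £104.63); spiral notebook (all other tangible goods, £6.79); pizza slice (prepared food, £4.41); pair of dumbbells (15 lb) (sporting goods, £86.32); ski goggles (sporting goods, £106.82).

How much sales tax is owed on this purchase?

Bluetooth speaker £152.96: electronics → 6% → £9.18
USB-C hub £58.67: electronics → 6% → £3.52
Office chair £253.19: home furniture → 10% → £25.32
Tennis racket £141.11: sporting goods, £75.00 or more → 8% → £11.29
Jump rope £13.75: sporting goods, under £75.00 → 0% → £0.00
Side table £104.63: home furniture → 10% → £10.46
Spiral notebook £6.79: all other tangible goods → 7.25% → £0.49
Pizza slice £4.41: prepared food → 9.75% → £0.43
Pair of dumbbells (15 lb) £86.32: sporting goods, £75.00 or more → 8% → £6.91
Ski goggles £106.82: sporting goods, £75.00 or more → 8% → £8.55
Total tax = £9.18 + £3.52 + £25.32 + £11.29 + £10.46 + £0.49 + £0.43 + £6.91 + £8.55 = £76.15

£76.15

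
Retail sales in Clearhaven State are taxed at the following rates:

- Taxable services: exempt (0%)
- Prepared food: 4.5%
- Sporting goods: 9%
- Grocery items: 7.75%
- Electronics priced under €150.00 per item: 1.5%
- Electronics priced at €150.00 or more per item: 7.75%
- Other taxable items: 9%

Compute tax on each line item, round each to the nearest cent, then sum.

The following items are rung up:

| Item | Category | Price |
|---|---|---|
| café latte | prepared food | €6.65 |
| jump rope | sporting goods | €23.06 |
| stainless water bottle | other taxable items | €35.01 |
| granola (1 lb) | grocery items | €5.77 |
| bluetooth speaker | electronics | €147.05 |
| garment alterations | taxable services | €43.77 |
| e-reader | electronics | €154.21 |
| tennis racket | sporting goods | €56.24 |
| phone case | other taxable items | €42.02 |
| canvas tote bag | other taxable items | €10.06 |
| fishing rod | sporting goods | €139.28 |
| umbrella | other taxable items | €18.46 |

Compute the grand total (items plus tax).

€725.67

Café latte €6.65: prepared food → 4.5% → €0.30
Jump rope €23.06: sporting goods → 9% → €2.08
Stainless water bottle €35.01: other taxable items → 9% → €3.15
Granola (1 lb) €5.77: grocery items → 7.75% → €0.45
Bluetooth speaker €147.05: electronics, under €150.00 → 1.5% → €2.21
Garment alterations €43.77: taxable services → 0% → €0.00
E-reader €154.21: electronics, €150.00 or more → 7.75% → €11.95
Tennis racket €56.24: sporting goods → 9% → €5.06
Phone case €42.02: other taxable items → 9% → €3.78
Canvas tote bag €10.06: other taxable items → 9% → €0.91
Fishing rod €139.28: sporting goods → 9% → €12.54
Umbrella €18.46: other taxable items → 9% → €1.66
Subtotal = €681.58; tax = €44.09; total due = €725.67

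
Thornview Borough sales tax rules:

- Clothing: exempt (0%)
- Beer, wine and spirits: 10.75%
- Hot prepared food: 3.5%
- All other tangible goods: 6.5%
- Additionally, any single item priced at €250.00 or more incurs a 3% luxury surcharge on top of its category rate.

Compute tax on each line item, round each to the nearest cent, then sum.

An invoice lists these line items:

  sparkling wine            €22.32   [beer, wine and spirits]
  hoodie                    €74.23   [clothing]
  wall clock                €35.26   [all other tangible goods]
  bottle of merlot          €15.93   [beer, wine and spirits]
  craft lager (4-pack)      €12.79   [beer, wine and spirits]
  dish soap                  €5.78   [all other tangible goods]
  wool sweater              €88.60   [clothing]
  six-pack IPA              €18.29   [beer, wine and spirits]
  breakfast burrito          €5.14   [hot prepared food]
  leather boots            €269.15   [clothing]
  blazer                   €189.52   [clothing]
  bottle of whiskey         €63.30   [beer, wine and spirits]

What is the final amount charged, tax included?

Sparkling wine €22.32: beer, wine and spirits → 10.75% → €2.40
Hoodie €74.23: clothing → 0% → €0.00
Wall clock €35.26: all other tangible goods → 6.5% → €2.29
Bottle of merlot €15.93: beer, wine and spirits → 10.75% → €1.71
Craft lager (4-pack) €12.79: beer, wine and spirits → 10.75% → €1.37
Dish soap €5.78: all other tangible goods → 6.5% → €0.38
Wool sweater €88.60: clothing → 0% → €0.00
Six-pack IPA €18.29: beer, wine and spirits → 10.75% → €1.97
Breakfast burrito €5.14: hot prepared food → 3.5% → €0.18
Leather boots €269.15: clothing → 0% + 3% surcharge = 3% → €8.07
Blazer €189.52: clothing → 0% → €0.00
Bottle of whiskey €63.30: beer, wine and spirits → 10.75% → €6.80
Subtotal = €800.31; tax = €25.17; total due = €825.48

€825.48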